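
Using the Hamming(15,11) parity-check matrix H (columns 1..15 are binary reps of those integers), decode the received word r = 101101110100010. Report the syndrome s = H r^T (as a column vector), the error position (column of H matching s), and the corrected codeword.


s = (1, 0, 1, 1)^T, error position = 11, corrected codeword c = 101101110110010

Compute s = H r^T mod 2 one row at a time:
  s_1 = 1 + 0 + 1 + 0 + 0 + 0 + 1 + 0 = 3 ≡ 1 (mod 2).
  s_2 = 1 + 0 + 1 + 1 + 0 + 0 + 1 + 0 = 4 ≡ 0 (mod 2).
  s_3 = 0 + 1 + 1 + 1 + 1 + 0 + 1 + 0 = 5 ≡ 1 (mod 2).
  s_4 = 1 + 1 + 0 + 1 + 0 + 0 + 0 + 0 = 3 ≡ 1 (mod 2).
s = (1, 0, 1, 1)^T — this equals column 11 of H (binary 1011), so error is at position 11.
Correct: flip bit 11 of r = 101101110100010 to get c = 101101110110010.


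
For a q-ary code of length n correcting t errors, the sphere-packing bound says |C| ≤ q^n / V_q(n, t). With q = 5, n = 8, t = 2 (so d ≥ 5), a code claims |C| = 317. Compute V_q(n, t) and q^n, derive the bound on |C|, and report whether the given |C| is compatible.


V_q(n, t) = 481, q^n = 390625, Hamming bound = 812, |C| = 317 ≤ bound (satisfied).

Step 1: Compute V_q(n, t) = Σ_{j=0}^2 C(n, j) (q−1)^j.
  j = 0: C(8,0)·(4)^0 = 1·1 = 1.
  j = 1: C(8,1)·(4)^1 = 8·4 = 32.
  j = 2: C(8,2)·(4)^2 = 28·16 = 448.
  V_q(n, t) = 1 + 32 + 448 = 481.
Step 2: q^n = 5^8 = 390625.
Step 3: Hamming bound ⌊q^n / V_q(n,t)⌋ = ⌊390625/481⌋ = 812.
Step 4: Compare |C| = 317 to 812: satisfied.
The claimed |C| lies below the Hamming bound.


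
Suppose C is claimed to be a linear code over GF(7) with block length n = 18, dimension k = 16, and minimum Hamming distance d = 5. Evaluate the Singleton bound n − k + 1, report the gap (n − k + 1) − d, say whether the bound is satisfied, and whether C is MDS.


Singleton RHS = n − k + 1 = 3, slack = -2, bound violated (no such code; not MDS).

Singleton bound: d ≤ n − k + 1.
Here n = 18, k = 16, so n − k + 1 = 3.
Given d = 5, check d ≤ 3: NO.
Slack = (n − k + 1) − d = -2.
The slack is negative: d = 5 exceeds n − k + 1 = 3 by 2, so the Singleton bound is violated and no linear [18, 16, 5]_7 code can exist. In particular it is not MDS (MDS requires d = n − k + 1 exactly).
Description: the claimed parameters are [18, 16, 5]_7; such a code would be impossible (violates the Singleton bound).


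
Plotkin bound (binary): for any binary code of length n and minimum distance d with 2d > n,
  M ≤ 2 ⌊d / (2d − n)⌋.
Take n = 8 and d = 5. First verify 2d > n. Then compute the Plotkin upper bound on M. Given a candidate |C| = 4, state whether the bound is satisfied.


Plotkin bound M ≤ 4; given |C| = 4 ≤ bound (satisfied).

Check applicability: 2d = 10, n = 8.
2d − n = 2 > 0, so Plotkin applies.
Compute d/(2d−n) = 5/2 ≈ 2.5000.
⌊d/(2d−n)⌋ = 2.
Plotkin bound: M ≤ 2·2 = 4.
Given |C| = 4, check: satisfied.
This |C| is at the Plotkin bound.


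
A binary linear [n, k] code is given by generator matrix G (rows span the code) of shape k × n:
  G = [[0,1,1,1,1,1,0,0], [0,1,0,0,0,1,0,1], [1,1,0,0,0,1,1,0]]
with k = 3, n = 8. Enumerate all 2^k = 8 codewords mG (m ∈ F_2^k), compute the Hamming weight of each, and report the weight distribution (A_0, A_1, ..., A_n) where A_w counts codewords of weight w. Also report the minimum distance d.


Weight distribution: A_0 = 1, A_3 = 2, A_4 = 2, A_5 = 2, A_8 = 1. Minimum distance d = 3.

Enumerate all 2^3 = 8 messages m ∈ F_2^3.
For each, compute codeword c = mG in F_2^8, then tally its weight.
  m = 000 → c = 00000000, weight = 0.
  m = 100 → c = 01111100, weight = 5.
  m = 010 → c = 01000101, weight = 3.
  m = 110 → c = 00111001, weight = 4.
  m = 001 → c = 11000110, weight = 4.
  m = 101 → c = 10111010, weight = 5.
  m = 011 → c = 10000011, weight = 3.
  m = 111 → c = 11111111, weight = 8.
Tally weights:
  weight 0: 1 codewords.
  weight 3: 2 codewords.
  weight 4: 2 codewords.
  weight 5: 2 codewords.
  weight 8: 1 codewords.
Minimum distance d = smallest w > 0 with A_w > 0 = 3.
Sanity: Σ A_w = 8 = 2^3 = 8 ✓.


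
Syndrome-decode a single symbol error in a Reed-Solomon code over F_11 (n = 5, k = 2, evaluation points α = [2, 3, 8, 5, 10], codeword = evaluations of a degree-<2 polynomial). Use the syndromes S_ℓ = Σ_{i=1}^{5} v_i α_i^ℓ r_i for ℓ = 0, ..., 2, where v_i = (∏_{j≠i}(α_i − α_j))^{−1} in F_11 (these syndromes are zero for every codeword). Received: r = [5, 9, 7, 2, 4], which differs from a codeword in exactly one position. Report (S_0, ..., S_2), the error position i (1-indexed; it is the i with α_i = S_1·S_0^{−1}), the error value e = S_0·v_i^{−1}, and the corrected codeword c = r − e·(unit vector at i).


S = (9, 1, 5), error at position 4, error magnitude e = 7, c = [5, 9, 7, 6, 4].

Step 1: column multipliers v_i = (∏_{j≠i}(α_i − α_j))^{−1} mod 11.
  i = 1 (α = 2): (2−3)(2−8)(2−5)(2−10) = (−1)·(−6)·(−3)·(−8) = 144 ≡ 1, so v_1 = 1^{−1} = 1 (mod 11).
  i = 2 (α = 3): (3−2)(3−8)(3−5)(3−10) = 1·(−5)·(−2)·(−7) = −70 ≡ 7, so v_2 = 7^{−1} = 8 (mod 11).
  i = 3 (α = 8): (8−2)(8−3)(8−5)(8−10) = 6·5·3·(−2) = −180 ≡ 7, so v_3 = 7^{−1} = 8 (mod 11).
  i = 4 (α = 5): (5−2)(5−3)(5−8)(5−10) = 3·2·(−3)·(−5) = 90 ≡ 2, so v_4 = 2^{−1} = 6 (mod 11).
  i = 5 (α = 10): (10−2)(10−3)(10−8)(10−5) = 8·7·2·5 = 560 ≡ 10, so v_5 = 10^{−1} = 10 (mod 11).
  v = [1, 8, 8, 6, 10].
Step 2: syndromes of r = [5, 9, 7, 2, 4] (all sums mod 11).
  S_0 = Σ v_i r_i = 1·5 + 8·9 + 8·7 + 6·2 + 10·4 = 185 ≡ 9.
  S_1 = Σ v_i α_i r_i = 1·2·5 + 8·3·9 + 8·8·7 + 6·5·2 + 10·10·4 = 1134 ≡ 1.
  α_i^2 mod 11 = [4, 9, 9, 3, 1].
  S_2 = Σ v_i α_i^2 r_i = 1·4·5 + 8·9·9 + 8·9·7 + 6·3·2 + 10·1·4 = 1248 ≡ 5.
  S = (9, 1, 5) ≠ 0, so r is not a codeword (an error is present).
Step 3: locate the error. For a single error e at position i, S_ℓ = v_i·e·α_i^ℓ, so α_err = S_1/S_0.
  S_0^{−1} = 9^{−1} = 5 (mod 11), so α_err = 1·5 = 5 ≡ 5 = α_4. Error position i = 4.
  Consistency check: S_2/S_1 = 5·1 = 5 ≡ 5 = α_err ✓ (single-error assumption holds).
Step 4: error magnitude e = S_0/v_4 = S_0·∏_{j≠4}(α_4 − α_j) = 9·2 = 18 ≡ 7 (mod 11).
Step 5: correct position 4: c_4 = r_4 − e = 2 − 7 ≡ 6 (mod 11). Hence c = [5, 9, 7, 6, 4].
  Check: interpolating c through the α_i gives m(x) = 8 + 4·x (degree < 2) with m(α_i) = c_i for every i, so c is indeed a codeword.


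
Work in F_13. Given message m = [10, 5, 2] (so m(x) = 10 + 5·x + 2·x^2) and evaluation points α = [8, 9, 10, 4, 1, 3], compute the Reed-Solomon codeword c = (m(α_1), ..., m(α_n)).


c = [9, 9, 0, 10, 4, 4]

Message polynomial: m(x) = 10 + 5·x + 2·x^2 (mod 13).
For each evaluation point α_i, compute m(α_i) mod 13:
  α_1 = 8: Horner steps 2 → 8 → 9, so m(8) = 9.
  α_2 = 9: Horner steps 2 → 10 → 9, so m(9) = 9.
  α_3 = 10: Horner steps 2 → 12 → 0, so m(10) = 0.
  α_4 = 4: Horner steps 2 → 0 → 10, so m(4) = 10.
  α_5 = 1: Horner steps 2 → 7 → 4, so m(1) = 4.
  α_6 = 3: Horner steps 2 → 11 → 4, so m(3) = 4.
Codeword c = [9, 9, 0, 10, 4, 4] ∈ F_13^6.


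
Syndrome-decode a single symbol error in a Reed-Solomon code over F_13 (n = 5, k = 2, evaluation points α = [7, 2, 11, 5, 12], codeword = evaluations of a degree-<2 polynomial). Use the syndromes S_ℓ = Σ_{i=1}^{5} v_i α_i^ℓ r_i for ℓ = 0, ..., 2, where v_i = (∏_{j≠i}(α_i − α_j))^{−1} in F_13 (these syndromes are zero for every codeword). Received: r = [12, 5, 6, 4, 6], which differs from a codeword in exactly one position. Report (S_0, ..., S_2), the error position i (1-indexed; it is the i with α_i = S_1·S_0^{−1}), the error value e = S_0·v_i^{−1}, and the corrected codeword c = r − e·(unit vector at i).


S = (6, 1, 11), error at position 3, error magnitude e = 4, c = [12, 5, 2, 4, 6].

Step 1: column multipliers v_i = (∏_{j≠i}(α_i − α_j))^{−1} mod 13.
  i = 1 (α = 7): (7−2)(7−11)(7−5)(7−12) = 5·(−4)·2·(−5) = 200 ≡ 5, so v_1 = 5^{−1} = 8 (mod 13).
  i = 2 (α = 2): (2−7)(2−11)(2−5)(2−12) = (−5)·(−9)·(−3)·(−10) = 1350 ≡ 11, so v_2 = 11^{−1} = 6 (mod 13).
  i = 3 (α = 11): (11−7)(11−2)(11−5)(11−12) = 4·9·6·(−1) = −216 ≡ 5, so v_3 = 5^{−1} = 8 (mod 13).
  i = 4 (α = 5): (5−7)(5−2)(5−11)(5−12) = (−2)·3·(−6)·(−7) = −252 ≡ 8, so v_4 = 8^{−1} = 5 (mod 13).
  i = 5 (α = 12): (12−7)(12−2)(12−11)(12−5) = 5·10·1·7 = 350 ≡ 12, so v_5 = 12^{−1} = 12 (mod 13).
  v = [8, 6, 8, 5, 12].
Step 2: syndromes of r = [12, 5, 6, 4, 6] (all sums mod 13).
  S_0 = Σ v_i r_i = 8·12 + 6·5 + 8·6 + 5·4 + 12·6 = 266 ≡ 6.
  S_1 = Σ v_i α_i r_i = 8·7·12 + 6·2·5 + 8·11·6 + 5·5·4 + 12·12·6 = 2224 ≡ 1.
  α_i^2 mod 13 = [10, 4, 4, 12, 1].
  S_2 = Σ v_i α_i^2 r_i = 8·10·12 + 6·4·5 + 8·4·6 + 5·12·4 + 12·1·6 = 1584 ≡ 11.
  S = (6, 1, 11) ≠ 0, so r is not a codeword (an error is present).
Step 3: locate the error. For a single error e at position i, S_ℓ = v_i·e·α_i^ℓ, so α_err = S_1/S_0.
  S_0^{−1} = 6^{−1} = 11 (mod 13), so α_err = 1·11 = 11 ≡ 11 = α_3. Error position i = 3.
  Consistency check: S_2/S_1 = 11·1 = 11 ≡ 11 = α_err ✓ (single-error assumption holds).
Step 4: error magnitude e = S_0/v_3 = S_0·∏_{j≠3}(α_3 − α_j) = 6·5 = 30 ≡ 4 (mod 13).
Step 5: correct position 3: c_3 = r_3 − e = 6 − 4 ≡ 2 (mod 13). Hence c = [12, 5, 2, 4, 6].
  Check: interpolating c through the α_i gives m(x) = 10 + 4·x (degree < 2) with m(α_i) = c_i for every i, so c is indeed a codeword.


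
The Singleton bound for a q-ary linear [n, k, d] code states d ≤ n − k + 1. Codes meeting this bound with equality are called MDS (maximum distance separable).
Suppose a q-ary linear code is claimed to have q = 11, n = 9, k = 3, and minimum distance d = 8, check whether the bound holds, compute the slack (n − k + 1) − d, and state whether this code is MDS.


Singleton RHS = n − k + 1 = 7, slack = -1, bound violated (no such code; not MDS).

Singleton bound: d ≤ n − k + 1.
Here n = 9, k = 3, so n − k + 1 = 7.
Given d = 8, check d ≤ 7: NO.
Slack = (n − k + 1) − d = -1.
The slack is negative: d = 8 exceeds n − k + 1 = 7 by 1, so the Singleton bound is violated and no linear [9, 3, 8]_11 code can exist. In particular it is not MDS (MDS requires d = n − k + 1 exactly).
Description: the claimed parameters are [9, 3, 8]_11; such a code would be impossible (violates the Singleton bound).


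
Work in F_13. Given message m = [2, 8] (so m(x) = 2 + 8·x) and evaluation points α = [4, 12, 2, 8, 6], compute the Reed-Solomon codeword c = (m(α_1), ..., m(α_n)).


c = [8, 7, 5, 1, 11]

Message polynomial: m(x) = 2 + 8·x (mod 13).
For each evaluation point α_i, compute m(α_i) mod 13:
  α_1 = 4: Horner steps 8 → 8, so m(4) = 8.
  α_2 = 12: Horner steps 8 → 7, so m(12) = 7.
  α_3 = 2: Horner steps 8 → 5, so m(2) = 5.
  α_4 = 8: Horner steps 8 → 1, so m(8) = 1.
  α_5 = 6: Horner steps 8 → 11, so m(6) = 11.
Codeword c = [8, 7, 5, 1, 11] ∈ F_13^5.


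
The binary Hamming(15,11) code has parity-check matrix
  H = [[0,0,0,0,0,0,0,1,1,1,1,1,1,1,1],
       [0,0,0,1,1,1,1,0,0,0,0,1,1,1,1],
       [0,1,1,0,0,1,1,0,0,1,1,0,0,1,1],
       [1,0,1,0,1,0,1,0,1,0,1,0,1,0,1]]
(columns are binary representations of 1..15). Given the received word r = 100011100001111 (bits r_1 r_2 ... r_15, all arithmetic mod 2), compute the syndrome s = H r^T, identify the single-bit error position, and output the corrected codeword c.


s = (0, 1, 0, 1)^T, error position = 5, corrected codeword c = 100001100001111

Compute s = H r^T mod 2 one row at a time:
  s_1 = 0 + 0 + 0 + 0 + 1 + 1 + 1 + 1 = 4 ≡ 0 (mod 2).
  s_2 = 0 + 1 + 1 + 1 + 1 + 1 + 1 + 1 = 7 ≡ 1 (mod 2).
  s_3 = 0 + 0 + 1 + 1 + 0 + 0 + 1 + 1 = 4 ≡ 0 (mod 2).
  s_4 = 1 + 0 + 1 + 1 + 0 + 0 + 1 + 1 = 5 ≡ 1 (mod 2).
s = (0, 1, 0, 1)^T — this equals column 5 of H (binary 0101), so error is at position 5.
Correct: flip bit 5 of r = 100011100001111 to get c = 100001100001111.


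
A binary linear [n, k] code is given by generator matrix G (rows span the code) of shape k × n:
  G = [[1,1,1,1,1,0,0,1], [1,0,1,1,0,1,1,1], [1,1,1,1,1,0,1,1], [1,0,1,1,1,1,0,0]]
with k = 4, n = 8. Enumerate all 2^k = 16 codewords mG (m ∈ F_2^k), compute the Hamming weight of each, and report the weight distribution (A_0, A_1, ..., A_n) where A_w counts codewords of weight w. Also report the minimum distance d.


Weight distribution: A_0 = 1, A_1 = 1, A_2 = 1, A_3 = 3, A_4 = 3, A_5 = 3, A_6 = 3, A_7 = 1. Minimum distance d = 1.

Enumerate all 2^4 = 16 messages m ∈ F_2^4.
For each, compute codeword c = mG in F_2^8, then tally its weight.
  m = 0000 → c = 00000000, weight = 0.
  m = 1000 → c = 11111001, weight = 6.
  m = 0100 → c = 10110111, weight = 6.
  m = 1100 → c = 01001110, weight = 4.
  m = 0010 → c = 11111011, weight = 7.
  m = 1010 → c = 00000010, weight = 1.
  m = 0110 → c = 01001100, weight = 3.
  m = 1110 → c = 10110101, weight = 5.
  m = 0001 → c = 10111100, weight = 5.
  m = 1001 → c = 01000101, weight = 3.
  m = 0101 → c = 00001011, weight = 3.
  m = 1101 → c = 11110010, weight = 5.
  m = 0011 → c = 01000111, weight = 4.
  m = 1011 → c = 10111110, weight = 6.
  m = 0111 → c = 11110000, weight = 4.
  m = 1111 → c = 00001001, weight = 2.
Tally weights:
  weight 0: 1 codewords.
  weight 1: 1 codewords.
  weight 2: 1 codewords.
  weight 3: 3 codewords.
  weight 4: 3 codewords.
  weight 5: 3 codewords.
  weight 6: 3 codewords.
  weight 7: 1 codewords.
Minimum distance d = smallest w > 0 with A_w > 0 = 1.
Sanity: Σ A_w = 16 = 2^4 = 16 ✓.


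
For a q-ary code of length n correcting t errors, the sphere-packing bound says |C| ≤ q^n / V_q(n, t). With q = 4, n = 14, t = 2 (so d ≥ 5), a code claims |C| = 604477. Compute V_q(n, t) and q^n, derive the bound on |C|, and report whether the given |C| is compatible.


V_q(n, t) = 862, q^n = 268435456, Hamming bound = 311410, |C| = 604477 > bound (violated).

Step 1: Compute V_q(n, t) = Σ_{j=0}^2 C(n, j) (q−1)^j.
  j = 0: C(14,0)·(3)^0 = 1·1 = 1.
  j = 1: C(14,1)·(3)^1 = 14·3 = 42.
  j = 2: C(14,2)·(3)^2 = 91·9 = 819.
  V_q(n, t) = 1 + 42 + 819 = 862.
Step 2: q^n = 4^14 = 268435456.
Step 3: Hamming bound ⌊q^n / V_q(n,t)⌋ = ⌊268435456/862⌋ = 311410.
Step 4: Compare |C| = 604477 to 311410: violated.
The claimed |C| lies above the Hamming bound, so no 4-ary code of length 14 with d ≥ 5 can have 604477 codewords.


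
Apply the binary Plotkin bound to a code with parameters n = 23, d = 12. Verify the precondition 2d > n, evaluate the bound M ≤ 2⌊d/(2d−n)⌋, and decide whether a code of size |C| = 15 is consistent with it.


Plotkin bound M ≤ 24; given |C| = 15 ≤ bound (satisfied).

Check applicability: 2d = 24, n = 23.
2d − n = 1 > 0, so Plotkin applies.
Compute d/(2d−n) = 12/1 ≈ 12.0000.
⌊d/(2d−n)⌋ = 12.
Plotkin bound: M ≤ 2·12 = 24.
Given |C| = 15, check: satisfied.
This |C| is below the Plotkin bound.


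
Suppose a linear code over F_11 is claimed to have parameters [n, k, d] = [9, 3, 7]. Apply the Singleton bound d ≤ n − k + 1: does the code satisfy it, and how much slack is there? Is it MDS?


Singleton RHS = n − k + 1 = 7, slack = 0, bound satisfied, MDS.

Singleton bound: d ≤ n − k + 1.
Here n = 9, k = 3, so n − k + 1 = 7.
Given d = 7, check d ≤ 7: YES.
Slack = (n − k + 1) − d = 0.
The code is MDS (slack = 0).
Description: the claimed parameters are [9, 3, 7]_11; such a code would be MDS (meets Singleton bound).


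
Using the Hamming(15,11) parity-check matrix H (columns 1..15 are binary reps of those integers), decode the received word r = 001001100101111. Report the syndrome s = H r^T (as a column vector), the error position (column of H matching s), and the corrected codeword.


s = (1, 0, 0, 0)^T, error position = 8, corrected codeword c = 001001110101111

Compute s = H r^T mod 2 one row at a time:
  s_1 = 0 + 0 + 1 + 0 + 1 + 1 + 1 + 1 = 5 ≡ 1 (mod 2).
  s_2 = 0 + 0 + 1 + 1 + 1 + 1 + 1 + 1 = 6 ≡ 0 (mod 2).
  s_3 = 0 + 1 + 1 + 1 + 1 + 0 + 1 + 1 = 6 ≡ 0 (mod 2).
  s_4 = 0 + 1 + 0 + 1 + 0 + 0 + 1 + 1 = 4 ≡ 0 (mod 2).
s = (1, 0, 0, 0)^T — this equals column 8 of H (binary 1000), so error is at position 8.
Correct: flip bit 8 of r = 001001100101111 to get c = 001001110101111.


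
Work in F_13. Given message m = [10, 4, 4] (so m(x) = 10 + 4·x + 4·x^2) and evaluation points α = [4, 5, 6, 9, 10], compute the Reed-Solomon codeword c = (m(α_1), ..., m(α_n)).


c = [12, 0, 9, 6, 8]

Message polynomial: m(x) = 10 + 4·x + 4·x^2 (mod 13).
For each evaluation point α_i, compute m(α_i) mod 13:
  α_1 = 4: Horner steps 4 → 7 → 12, so m(4) = 12.
  α_2 = 5: Horner steps 4 → 11 → 0, so m(5) = 0.
  α_3 = 6: Horner steps 4 → 2 → 9, so m(6) = 9.
  α_4 = 9: Horner steps 4 → 1 → 6, so m(9) = 6.
  α_5 = 10: Horner steps 4 → 5 → 8, so m(10) = 8.
Codeword c = [12, 0, 9, 6, 8] ∈ F_13^5.


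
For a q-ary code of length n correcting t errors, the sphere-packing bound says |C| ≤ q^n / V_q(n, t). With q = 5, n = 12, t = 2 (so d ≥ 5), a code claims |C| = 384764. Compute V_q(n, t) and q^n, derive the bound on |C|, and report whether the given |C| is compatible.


V_q(n, t) = 1105, q^n = 244140625, Hamming bound = 220941, |C| = 384764 > bound (violated).

Step 1: Compute V_q(n, t) = Σ_{j=0}^2 C(n, j) (q−1)^j.
  j = 0: C(12,0)·(4)^0 = 1·1 = 1.
  j = 1: C(12,1)·(4)^1 = 12·4 = 48.
  j = 2: C(12,2)·(4)^2 = 66·16 = 1056.
  V_q(n, t) = 1 + 48 + 1056 = 1105.
Step 2: q^n = 5^12 = 244140625.
Step 3: Hamming bound ⌊q^n / V_q(n,t)⌋ = ⌊244140625/1105⌋ = 220941.
Step 4: Compare |C| = 384764 to 220941: violated.
The claimed |C| lies above the Hamming bound, so no 5-ary code of length 12 with d ≥ 5 can have 384764 codewords.


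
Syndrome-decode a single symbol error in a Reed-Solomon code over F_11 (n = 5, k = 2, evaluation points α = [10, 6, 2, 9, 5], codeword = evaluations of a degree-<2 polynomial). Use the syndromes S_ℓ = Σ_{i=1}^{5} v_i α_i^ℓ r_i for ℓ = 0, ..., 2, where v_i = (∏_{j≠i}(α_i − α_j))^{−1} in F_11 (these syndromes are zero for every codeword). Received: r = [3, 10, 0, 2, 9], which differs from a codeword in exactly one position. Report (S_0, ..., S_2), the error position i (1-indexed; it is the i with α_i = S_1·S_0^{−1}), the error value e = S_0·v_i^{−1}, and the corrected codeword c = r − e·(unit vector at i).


S = (5, 10, 9), error at position 3, error magnitude e = 5, c = [3, 10, 6, 2, 9].

Step 1: column multipliers v_i = (∏_{j≠i}(α_i − α_j))^{−1} mod 11.
  i = 1 (α = 10): (10−6)(10−2)(10−9)(10−5) = 4·8·1·5 = 160 ≡ 6, so v_1 = 6^{−1} = 2 (mod 11).
  i = 2 (α = 6): (6−10)(6−2)(6−9)(6−5) = (−4)·4·(−3)·1 = 48 ≡ 4, so v_2 = 4^{−1} = 3 (mod 11).
  i = 3 (α = 2): (2−10)(2−6)(2−9)(2−5) = (−8)·(−4)·(−7)·(−3) = 672 ≡ 1, so v_3 = 1^{−1} = 1 (mod 11).
  i = 4 (α = 9): (9−10)(9−6)(9−2)(9−5) = (−1)·3·7·4 = −84 ≡ 4, so v_4 = 4^{−1} = 3 (mod 11).
  i = 5 (α = 5): (5−10)(5−6)(5−2)(5−9) = (−5)·(−1)·3·(−4) = −60 ≡ 6, so v_5 = 6^{−1} = 2 (mod 11).
  v = [2, 3, 1, 3, 2].
Step 2: syndromes of r = [3, 10, 0, 2, 9] (all sums mod 11).
  S_0 = Σ v_i r_i = 2·3 + 3·10 + 1·0 + 3·2 + 2·9 = 60 ≡ 5.
  S_1 = Σ v_i α_i r_i = 2·10·3 + 3·6·10 + 1·2·0 + 3·9·2 + 2·5·9 = 384 ≡ 10.
  α_i^2 mod 11 = [1, 3, 4, 4, 3].
  S_2 = Σ v_i α_i^2 r_i = 2·1·3 + 3·3·10 + 1·4·0 + 3·4·2 + 2·3·9 = 174 ≡ 9.
  S = (5, 10, 9) ≠ 0, so r is not a codeword (an error is present).
Step 3: locate the error. For a single error e at position i, S_ℓ = v_i·e·α_i^ℓ, so α_err = S_1/S_0.
  S_0^{−1} = 5^{−1} = 9 (mod 11), so α_err = 10·9 = 90 ≡ 2 = α_3. Error position i = 3.
  Consistency check: S_2/S_1 = 9·10 = 90 ≡ 2 = α_err ✓ (single-error assumption holds).
Step 4: error magnitude e = S_0/v_3 = S_0·∏_{j≠3}(α_3 − α_j) = 5·1 = 5 ≡ 5 (mod 11).
Step 5: correct position 3: c_3 = r_3 − e = 0 − 5 ≡ 6 (mod 11). Hence c = [3, 10, 6, 2, 9].
  Check: interpolating c through the α_i gives m(x) = 4 + 1·x (degree < 2) with m(α_i) = c_i for every i, so c is indeed a codeword.


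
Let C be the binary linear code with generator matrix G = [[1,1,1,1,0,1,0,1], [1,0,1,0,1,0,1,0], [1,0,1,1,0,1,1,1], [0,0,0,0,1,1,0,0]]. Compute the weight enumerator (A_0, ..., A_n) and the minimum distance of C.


Weight distribution: A_0 = 1, A_2 = 3, A_4 = 7, A_6 = 5. Minimum distance d = 2.

Enumerate all 2^4 = 16 messages m ∈ F_2^4.
For each, compute codeword c = mG in F_2^8, then tally its weight.
  m = 0000 → c = 00000000, weight = 0.
  m = 1000 → c = 11110101, weight = 6.
  m = 0100 → c = 10101010, weight = 4.
  m = 1100 → c = 01011111, weight = 6.
  m = 0010 → c = 10110111, weight = 6.
  m = 1010 → c = 01000010, weight = 2.
  m = 0110 → c = 00011101, weight = 4.
  m = 1110 → c = 11101000, weight = 4.
  m = 0001 → c = 00001100, weight = 2.
  m = 1001 → c = 11111001, weight = 6.
  m = 0101 → c = 10100110, weight = 4.
  m = 1101 → c = 01010011, weight = 4.
  m = 0011 → c = 10111011, weight = 6.
  m = 1011 → c = 01001110, weight = 4.
  m = 0111 → c = 00010001, weight = 2.
  m = 1111 → c = 11100100, weight = 4.
Tally weights:
  weight 0: 1 codewords.
  weight 2: 3 codewords.
  weight 4: 7 codewords.
  weight 6: 5 codewords.
Minimum distance d = smallest w > 0 with A_w > 0 = 2.
Sanity: Σ A_w = 16 = 2^4 = 16 ✓.


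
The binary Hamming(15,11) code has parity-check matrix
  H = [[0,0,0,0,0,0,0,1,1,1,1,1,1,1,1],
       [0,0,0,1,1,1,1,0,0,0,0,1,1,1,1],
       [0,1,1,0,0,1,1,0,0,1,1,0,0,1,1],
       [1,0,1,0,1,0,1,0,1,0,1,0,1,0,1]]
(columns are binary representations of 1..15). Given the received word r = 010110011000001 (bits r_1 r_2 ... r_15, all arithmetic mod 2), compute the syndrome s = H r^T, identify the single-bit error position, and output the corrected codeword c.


s = (1, 1, 0, 1)^T, error position = 13, corrected codeword c = 010110011000101

Compute s = H r^T mod 2 one row at a time:
  s_1 = 1 + 1 + 0 + 0 + 0 + 0 + 0 + 1 = 3 ≡ 1 (mod 2).
  s_2 = 1 + 1 + 0 + 0 + 0 + 0 + 0 + 1 = 3 ≡ 1 (mod 2).
  s_3 = 1 + 0 + 0 + 0 + 0 + 0 + 0 + 1 = 2 ≡ 0 (mod 2).
  s_4 = 0 + 0 + 1 + 0 + 1 + 0 + 0 + 1 = 3 ≡ 1 (mod 2).
s = (1, 1, 0, 1)^T — this equals column 13 of H (binary 1101), so error is at position 13.
Correct: flip bit 13 of r = 010110011000001 to get c = 010110011000101.


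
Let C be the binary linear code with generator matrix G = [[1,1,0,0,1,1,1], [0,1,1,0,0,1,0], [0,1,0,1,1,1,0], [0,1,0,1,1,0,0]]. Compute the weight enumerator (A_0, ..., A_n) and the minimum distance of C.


Weight distribution: A_0 = 1, A_1 = 1, A_2 = 1, A_3 = 4, A_4 = 5, A_5 = 3, A_6 = 1. Minimum distance d = 1.

Enumerate all 2^4 = 16 messages m ∈ F_2^4.
For each, compute codeword c = mG in F_2^7, then tally its weight.
  m = 0000 → c = 0000000, weight = 0.
  m = 1000 → c = 1100111, weight = 5.
  m = 0100 → c = 0110010, weight = 3.
  m = 1100 → c = 1010101, weight = 4.
  m = 0010 → c = 0101110, weight = 4.
  m = 1010 → c = 1001001, weight = 3.
  m = 0110 → c = 0011100, weight = 3.
  m = 1110 → c = 1111011, weight = 6.
  m = 0001 → c = 0101100, weight = 3.
  m = 1001 → c = 1001011, weight = 4.
  m = 0101 → c = 0011110, weight = 4.
  m = 1101 → c = 1111001, weight = 5.
  m = 0011 → c = 0000010, weight = 1.
  m = 1011 → c = 1100101, weight = 4.
  m = 0111 → c = 0110000, weight = 2.
  m = 1111 → c = 1010111, weight = 5.
Tally weights:
  weight 0: 1 codewords.
  weight 1: 1 codewords.
  weight 2: 1 codewords.
  weight 3: 4 codewords.
  weight 4: 5 codewords.
  weight 5: 3 codewords.
  weight 6: 1 codewords.
Minimum distance d = smallest w > 0 with A_w > 0 = 1.
Sanity: Σ A_w = 16 = 2^4 = 16 ✓.


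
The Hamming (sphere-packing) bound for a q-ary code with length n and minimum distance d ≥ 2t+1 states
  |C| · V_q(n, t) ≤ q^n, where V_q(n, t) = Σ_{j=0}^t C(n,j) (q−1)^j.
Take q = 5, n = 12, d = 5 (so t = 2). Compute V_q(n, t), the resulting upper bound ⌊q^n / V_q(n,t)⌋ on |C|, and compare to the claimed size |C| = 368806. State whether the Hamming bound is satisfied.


V_q(n, t) = 1105, q^n = 244140625, Hamming bound = 220941, |C| = 368806 > bound (violated).

Step 1: Compute V_q(n, t) = Σ_{j=0}^2 C(n, j) (q−1)^j.
  j = 0: C(12,0)·(4)^0 = 1·1 = 1.
  j = 1: C(12,1)·(4)^1 = 12·4 = 48.
  j = 2: C(12,2)·(4)^2 = 66·16 = 1056.
  V_q(n, t) = 1 + 48 + 1056 = 1105.
Step 2: q^n = 5^12 = 244140625.
Step 3: Hamming bound ⌊q^n / V_q(n,t)⌋ = ⌊244140625/1105⌋ = 220941.
Step 4: Compare |C| = 368806 to 220941: violated.
The claimed |C| lies above the Hamming bound, so no 5-ary code of length 12 with d ≥ 5 can have 368806 codewords.


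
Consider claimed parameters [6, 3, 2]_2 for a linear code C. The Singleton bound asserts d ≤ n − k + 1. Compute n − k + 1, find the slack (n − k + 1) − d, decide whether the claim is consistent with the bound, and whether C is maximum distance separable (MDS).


Singleton RHS = n − k + 1 = 4, slack = 2, bound satisfied, not MDS.

Singleton bound: d ≤ n − k + 1.
Here n = 6, k = 3, so n − k + 1 = 4.
Given d = 2, check d ≤ 4: YES.
Slack = (n − k + 1) − d = 2.
The code is NOT MDS (slack = 2 > 0).
Description: the claimed parameters are [6, 3, 2]_2; such a code would be non-MDS.


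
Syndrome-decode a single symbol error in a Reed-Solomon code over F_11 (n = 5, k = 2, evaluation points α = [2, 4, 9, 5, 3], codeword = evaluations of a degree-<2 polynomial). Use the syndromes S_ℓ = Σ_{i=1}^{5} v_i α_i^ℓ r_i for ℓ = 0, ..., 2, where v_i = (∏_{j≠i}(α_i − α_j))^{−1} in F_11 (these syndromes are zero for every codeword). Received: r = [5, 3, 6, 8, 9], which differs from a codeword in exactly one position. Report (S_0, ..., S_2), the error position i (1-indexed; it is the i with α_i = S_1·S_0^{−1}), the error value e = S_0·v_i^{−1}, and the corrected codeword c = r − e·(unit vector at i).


S = (5, 10, 9), error at position 1, error magnitude e = 1, c = [4, 3, 6, 8, 9].

Step 1: column multipliers v_i = (∏_{j≠i}(α_i − α_j))^{−1} mod 11.
  i = 1 (α = 2): (2−4)(2−9)(2−5)(2−3) = (−2)·(−7)·(−3)·(−1) = 42 ≡ 9, so v_1 = 9^{−1} = 5 (mod 11).
  i = 2 (α = 4): (4−2)(4−9)(4−5)(4−3) = 2·(−5)·(−1)·1 = 10 ≡ 10, so v_2 = 10^{−1} = 10 (mod 11).
  i = 3 (α = 9): (9−2)(9−4)(9−5)(9−3) = 7·5·4·6 = 840 ≡ 4, so v_3 = 4^{−1} = 3 (mod 11).
  i = 4 (α = 5): (5−2)(5−4)(5−9)(5−3) = 3·1·(−4)·2 = −24 ≡ 9, so v_4 = 9^{−1} = 5 (mod 11).
  i = 5 (α = 3): (3−2)(3−4)(3−9)(3−5) = 1·(−1)·(−6)·(−2) = −12 ≡ 10, so v_5 = 10^{−1} = 10 (mod 11).
  v = [5, 10, 3, 5, 10].
Step 2: syndromes of r = [5, 3, 6, 8, 9] (all sums mod 11).
  S_0 = Σ v_i r_i = 5·5 + 10·3 + 3·6 + 5·8 + 10·9 = 203 ≡ 5.
  S_1 = Σ v_i α_i r_i = 5·2·5 + 10·4·3 + 3·9·6 + 5·5·8 + 10·3·9 = 802 ≡ 10.
  α_i^2 mod 11 = [4, 5, 4, 3, 9].
  S_2 = Σ v_i α_i^2 r_i = 5·4·5 + 10·5·3 + 3·4·6 + 5·3·8 + 10·9·9 = 1252 ≡ 9.
  S = (5, 10, 9) ≠ 0, so r is not a codeword (an error is present).
Step 3: locate the error. For a single error e at position i, S_ℓ = v_i·e·α_i^ℓ, so α_err = S_1/S_0.
  S_0^{−1} = 5^{−1} = 9 (mod 11), so α_err = 10·9 = 90 ≡ 2 = α_1. Error position i = 1.
  Consistency check: S_2/S_1 = 9·10 = 90 ≡ 2 = α_err ✓ (single-error assumption holds).
Step 4: error magnitude e = S_0/v_1 = S_0·∏_{j≠1}(α_1 − α_j) = 5·9 = 45 ≡ 1 (mod 11).
Step 5: correct position 1: c_1 = r_1 − e = 5 − 1 ≡ 4 (mod 11). Hence c = [4, 3, 6, 8, 9].
  Check: interpolating c through the α_i gives m(x) = 5 + 5·x (degree < 2) with m(α_i) = c_i for every i, so c is indeed a codeword.


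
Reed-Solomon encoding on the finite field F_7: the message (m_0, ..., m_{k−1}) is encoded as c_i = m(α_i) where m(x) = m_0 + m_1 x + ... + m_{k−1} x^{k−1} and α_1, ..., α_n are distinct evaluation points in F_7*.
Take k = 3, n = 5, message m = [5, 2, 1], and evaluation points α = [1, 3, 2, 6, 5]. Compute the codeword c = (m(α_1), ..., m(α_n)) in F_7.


c = [1, 6, 6, 4, 5]

Message polynomial: m(x) = 5 + 2·x + 1·x^2 (mod 7).
For each evaluation point α_i, compute m(α_i) mod 7:
  α_1 = 1: Horner steps 1 → 3 → 1, so m(1) = 1.
  α_2 = 3: Horner steps 1 → 5 → 6, so m(3) = 6.
  α_3 = 2: Horner steps 1 → 4 → 6, so m(2) = 6.
  α_4 = 6: Horner steps 1 → 1 → 4, so m(6) = 4.
  α_5 = 5: Horner steps 1 → 0 → 5, so m(5) = 5.
Codeword c = [1, 6, 6, 4, 5] ∈ F_7^5.


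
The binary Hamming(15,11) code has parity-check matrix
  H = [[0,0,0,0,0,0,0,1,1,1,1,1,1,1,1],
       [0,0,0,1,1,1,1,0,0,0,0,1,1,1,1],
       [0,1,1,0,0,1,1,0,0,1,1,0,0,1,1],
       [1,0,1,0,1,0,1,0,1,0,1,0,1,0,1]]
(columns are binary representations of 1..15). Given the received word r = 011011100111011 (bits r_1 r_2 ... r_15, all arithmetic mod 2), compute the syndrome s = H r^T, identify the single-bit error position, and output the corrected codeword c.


s = (1, 0, 0, 1)^T, error position = 9, corrected codeword c = 011011101111011

Compute s = H r^T mod 2 one row at a time:
  s_1 = 0 + 0 + 1 + 1 + 1 + 0 + 1 + 1 = 5 ≡ 1 (mod 2).
  s_2 = 0 + 1 + 1 + 1 + 1 + 0 + 1 + 1 = 6 ≡ 0 (mod 2).
  s_3 = 1 + 1 + 1 + 1 + 1 + 1 + 1 + 1 = 8 ≡ 0 (mod 2).
  s_4 = 0 + 1 + 1 + 1 + 0 + 1 + 0 + 1 = 5 ≡ 1 (mod 2).
s = (1, 0, 0, 1)^T — this equals column 9 of H (binary 1001), so error is at position 9.
Correct: flip bit 9 of r = 011011100111011 to get c = 011011101111011.


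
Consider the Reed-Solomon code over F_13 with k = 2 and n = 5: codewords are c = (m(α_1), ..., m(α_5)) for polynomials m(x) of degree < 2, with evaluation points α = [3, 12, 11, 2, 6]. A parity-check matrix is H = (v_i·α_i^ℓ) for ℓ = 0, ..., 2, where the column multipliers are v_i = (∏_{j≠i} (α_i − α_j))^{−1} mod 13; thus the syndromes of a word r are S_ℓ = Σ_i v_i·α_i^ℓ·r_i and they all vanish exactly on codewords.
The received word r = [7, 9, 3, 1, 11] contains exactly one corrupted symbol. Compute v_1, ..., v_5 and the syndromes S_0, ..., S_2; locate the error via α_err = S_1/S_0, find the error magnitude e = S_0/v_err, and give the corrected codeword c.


S = (10, 8, 9), error at position 5, error magnitude e = 12, c = [7, 9, 3, 1, 12].

Step 1: column multipliers v_i = (∏_{j≠i}(α_i − α_j))^{−1} mod 13.
  i = 1 (α = 3): (3−12)(3−11)(3−2)(3−6) = (−9)·(−8)·1·(−3) = −216 ≡ 5, so v_1 = 5^{−1} = 8 (mod 13).
  i = 2 (α = 12): (12−3)(12−11)(12−2)(12−6) = 9·1·10·6 = 540 ≡ 7, so v_2 = 7^{−1} = 2 (mod 13).
  i = 3 (α = 11): (11−3)(11−12)(11−2)(11−6) = 8·(−1)·9·5 = −360 ≡ 4, so v_3 = 4^{−1} = 10 (mod 13).
  i = 4 (α = 2): (2−3)(2−12)(2−11)(2−6) = (−1)·(−10)·(−9)·(−4) = 360 ≡ 9, so v_4 = 9^{−1} = 3 (mod 13).
  i = 5 (α = 6): (6−3)(6−12)(6−11)(6−2) = 3·(−6)·(−5)·4 = 360 ≡ 9, so v_5 = 9^{−1} = 3 (mod 13).
  v = [8, 2, 10, 3, 3].
Step 2: syndromes of r = [7, 9, 3, 1, 11] (all sums mod 13).
  S_0 = Σ v_i r_i = 8·7 + 2·9 + 10·3 + 3·1 + 3·11 = 140 ≡ 10.
  S_1 = Σ v_i α_i r_i = 8·3·7 + 2·12·9 + 10·11·3 + 3·2·1 + 3·6·11 = 918 ≡ 8.
  α_i^2 mod 13 = [9, 1, 4, 4, 10].
  S_2 = Σ v_i α_i^2 r_i = 8·9·7 + 2·1·9 + 10·4·3 + 3·4·1 + 3·10·11 = 984 ≡ 9.
  S = (10, 8, 9) ≠ 0, so r is not a codeword (an error is present).
Step 3: locate the error. For a single error e at position i, S_ℓ = v_i·e·α_i^ℓ, so α_err = S_1/S_0.
  S_0^{−1} = 10^{−1} = 4 (mod 13), so α_err = 8·4 = 32 ≡ 6 = α_5. Error position i = 5.
  Consistency check: S_2/S_1 = 9·5 = 45 ≡ 6 = α_err ✓ (single-error assumption holds).
Step 4: error magnitude e = S_0/v_5 = S_0·∏_{j≠5}(α_5 − α_j) = 10·9 = 90 ≡ 12 (mod 13).
Step 5: correct position 5: c_5 = r_5 − e = 11 − 12 ≡ 12 (mod 13). Hence c = [7, 9, 3, 1, 12].
  Check: interpolating c through the α_i gives m(x) = 2 + 6·x (degree < 2) with m(α_i) = c_i for every i, so c is indeed a codeword.


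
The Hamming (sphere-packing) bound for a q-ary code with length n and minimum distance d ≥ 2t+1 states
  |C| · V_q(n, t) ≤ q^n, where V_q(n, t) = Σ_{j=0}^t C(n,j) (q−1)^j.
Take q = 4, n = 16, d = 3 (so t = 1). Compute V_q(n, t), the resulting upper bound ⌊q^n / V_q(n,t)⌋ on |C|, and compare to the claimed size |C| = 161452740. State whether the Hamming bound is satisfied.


V_q(n, t) = 49, q^n = 4294967296, Hamming bound = 87652393, |C| = 161452740 > bound (violated).

Step 1: Compute V_q(n, t) = Σ_{j=0}^1 C(n, j) (q−1)^j.
  j = 0: C(16,0)·(3)^0 = 1·1 = 1.
  j = 1: C(16,1)·(3)^1 = 16·3 = 48.
  V_q(n, t) = 1 + 48 = 49.
Step 2: q^n = 4^16 = 4294967296.
Step 3: Hamming bound ⌊q^n / V_q(n,t)⌋ = ⌊4294967296/49⌋ = 87652393.
Step 4: Compare |C| = 161452740 to 87652393: violated.
The claimed |C| lies above the Hamming bound, so no 4-ary code of length 16 with d ≥ 3 can have 161452740 codewords.


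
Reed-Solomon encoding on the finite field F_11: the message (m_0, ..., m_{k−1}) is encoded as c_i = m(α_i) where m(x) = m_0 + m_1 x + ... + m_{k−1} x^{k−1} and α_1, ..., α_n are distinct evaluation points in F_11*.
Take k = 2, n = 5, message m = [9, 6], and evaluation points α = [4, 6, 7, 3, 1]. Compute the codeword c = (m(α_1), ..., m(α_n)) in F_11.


c = [0, 1, 7, 5, 4]

Message polynomial: m(x) = 9 + 6·x (mod 11).
For each evaluation point α_i, compute m(α_i) mod 11:
  α_1 = 4: Horner steps 6 → 0, so m(4) = 0.
  α_2 = 6: Horner steps 6 → 1, so m(6) = 1.
  α_3 = 7: Horner steps 6 → 7, so m(7) = 7.
  α_4 = 3: Horner steps 6 → 5, so m(3) = 5.
  α_5 = 1: Horner steps 6 → 4, so m(1) = 4.
Codeword c = [0, 1, 7, 5, 4] ∈ F_11^5.


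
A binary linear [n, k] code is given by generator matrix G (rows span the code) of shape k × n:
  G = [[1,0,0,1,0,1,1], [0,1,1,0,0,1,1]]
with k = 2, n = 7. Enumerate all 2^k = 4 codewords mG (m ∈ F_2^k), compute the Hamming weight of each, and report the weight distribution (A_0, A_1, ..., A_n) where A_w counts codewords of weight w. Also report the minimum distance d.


Weight distribution: A_0 = 1, A_4 = 3. Minimum distance d = 4.

Enumerate all 2^2 = 4 messages m ∈ F_2^2.
For each, compute codeword c = mG in F_2^7, then tally its weight.
  m = 00 → c = 0000000, weight = 0.
  m = 10 → c = 1001011, weight = 4.
  m = 01 → c = 0110011, weight = 4.
  m = 11 → c = 1111000, weight = 4.
Tally weights:
  weight 0: 1 codewords.
  weight 4: 3 codewords.
Minimum distance d = smallest w > 0 with A_w > 0 = 4.
Sanity: Σ A_w = 4 = 2^2 = 4 ✓.


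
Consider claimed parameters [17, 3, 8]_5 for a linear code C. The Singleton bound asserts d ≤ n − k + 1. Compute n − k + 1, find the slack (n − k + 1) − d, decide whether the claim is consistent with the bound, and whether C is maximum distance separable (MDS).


Singleton RHS = n − k + 1 = 15, slack = 7, bound satisfied, not MDS.

Singleton bound: d ≤ n − k + 1.
Here n = 17, k = 3, so n − k + 1 = 15.
Given d = 8, check d ≤ 15: YES.
Slack = (n − k + 1) − d = 7.
The code is NOT MDS (slack = 7 > 0).
Description: the claimed parameters are [17, 3, 8]_5; such a code would be non-MDS.


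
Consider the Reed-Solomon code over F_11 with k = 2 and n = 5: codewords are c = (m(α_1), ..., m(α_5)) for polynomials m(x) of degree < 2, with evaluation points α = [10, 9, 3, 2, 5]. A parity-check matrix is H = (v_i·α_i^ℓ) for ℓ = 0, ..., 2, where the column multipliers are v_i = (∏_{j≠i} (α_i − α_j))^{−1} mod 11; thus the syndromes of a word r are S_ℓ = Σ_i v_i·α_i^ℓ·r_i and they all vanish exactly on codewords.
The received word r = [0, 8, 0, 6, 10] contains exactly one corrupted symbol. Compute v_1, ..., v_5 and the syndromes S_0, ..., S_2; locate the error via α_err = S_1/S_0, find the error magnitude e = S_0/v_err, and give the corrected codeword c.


S = (4, 7, 4), error at position 1, error magnitude e = 9, c = [2, 8, 0, 6, 10].

Step 1: column multipliers v_i = (∏_{j≠i}(α_i − α_j))^{−1} mod 11.
  i = 1 (α = 10): (10−9)(10−3)(10−2)(10−5) = 1·7·8·5 = 280 ≡ 5, so v_1 = 5^{−1} = 9 (mod 11).
  i = 2 (α = 9): (9−10)(9−3)(9−2)(9−5) = (−1)·6·7·4 = −168 ≡ 8, so v_2 = 8^{−1} = 7 (mod 11).
  i = 3 (α = 3): (3−10)(3−9)(3−2)(3−5) = (−7)·(−6)·1·(−2) = −84 ≡ 4, so v_3 = 4^{−1} = 3 (mod 11).
  i = 4 (α = 2): (2−10)(2−9)(2−3)(2−5) = (−8)·(−7)·(−1)·(−3) = 168 ≡ 3, so v_4 = 3^{−1} = 4 (mod 11).
  i = 5 (α = 5): (5−10)(5−9)(5−3)(5−2) = (−5)·(−4)·2·3 = 120 ≡ 10, so v_5 = 10^{−1} = 10 (mod 11).
  v = [9, 7, 3, 4, 10].
Step 2: syndromes of r = [0, 8, 0, 6, 10] (all sums mod 11).
  S_0 = Σ v_i r_i = 9·0 + 7·8 + 3·0 + 4·6 + 10·10 = 180 ≡ 4.
  S_1 = Σ v_i α_i r_i = 9·10·0 + 7·9·8 + 3·3·0 + 4·2·6 + 10·5·10 = 1052 ≡ 7.
  α_i^2 mod 11 = [1, 4, 9, 4, 3].
  S_2 = Σ v_i α_i^2 r_i = 9·1·0 + 7·4·8 + 3·9·0 + 4·4·6 + 10·3·10 = 620 ≡ 4.
  S = (4, 7, 4) ≠ 0, so r is not a codeword (an error is present).
Step 3: locate the error. For a single error e at position i, S_ℓ = v_i·e·α_i^ℓ, so α_err = S_1/S_0.
  S_0^{−1} = 4^{−1} = 3 (mod 11), so α_err = 7·3 = 21 ≡ 10 = α_1. Error position i = 1.
  Consistency check: S_2/S_1 = 4·8 = 32 ≡ 10 = α_err ✓ (single-error assumption holds).
Step 4: error magnitude e = S_0/v_1 = S_0·∏_{j≠1}(α_1 − α_j) = 4·5 = 20 ≡ 9 (mod 11).
Step 5: correct position 1: c_1 = r_1 − e = 0 − 9 ≡ 2 (mod 11). Hence c = [2, 8, 0, 6, 10].
  Check: interpolating c through the α_i gives m(x) = 7 + 5·x (degree < 2) with m(α_i) = c_i for every i, so c is indeed a codeword.


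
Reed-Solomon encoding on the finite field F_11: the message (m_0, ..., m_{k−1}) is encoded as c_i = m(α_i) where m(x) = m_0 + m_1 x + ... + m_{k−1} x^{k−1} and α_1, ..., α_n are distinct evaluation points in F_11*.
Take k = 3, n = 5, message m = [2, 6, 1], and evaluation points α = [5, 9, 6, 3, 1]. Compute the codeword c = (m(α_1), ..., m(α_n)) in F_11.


c = [2, 5, 8, 7, 9]

Message polynomial: m(x) = 2 + 6·x + 1·x^2 (mod 11).
For each evaluation point α_i, compute m(α_i) mod 11:
  α_1 = 5: Horner steps 1 → 0 → 2, so m(5) = 2.
  α_2 = 9: Horner steps 1 → 4 → 5, so m(9) = 5.
  α_3 = 6: Horner steps 1 → 1 → 8, so m(6) = 8.
  α_4 = 3: Horner steps 1 → 9 → 7, so m(3) = 7.
  α_5 = 1: Horner steps 1 → 7 → 9, so m(1) = 9.
Codeword c = [2, 5, 8, 7, 9] ∈ F_11^5.


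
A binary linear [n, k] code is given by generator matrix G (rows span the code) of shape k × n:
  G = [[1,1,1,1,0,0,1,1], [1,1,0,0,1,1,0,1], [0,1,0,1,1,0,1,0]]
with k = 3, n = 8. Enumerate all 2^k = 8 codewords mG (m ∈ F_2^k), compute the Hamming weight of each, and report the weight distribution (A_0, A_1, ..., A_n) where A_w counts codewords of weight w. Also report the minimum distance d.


Weight distribution: A_0 = 1, A_3 = 1, A_4 = 2, A_5 = 3, A_6 = 1. Minimum distance d = 3.

Enumerate all 2^3 = 8 messages m ∈ F_2^3.
For each, compute codeword c = mG in F_2^8, then tally its weight.
  m = 000 → c = 00000000, weight = 0.
  m = 100 → c = 11110011, weight = 6.
  m = 010 → c = 11001101, weight = 5.
  m = 110 → c = 00111110, weight = 5.
  m = 001 → c = 01011010, weight = 4.
  m = 101 → c = 10101001, weight = 4.
  m = 011 → c = 10010111, weight = 5.
  m = 111 → c = 01100100, weight = 3.
Tally weights:
  weight 0: 1 codewords.
  weight 3: 1 codewords.
  weight 4: 2 codewords.
  weight 5: 3 codewords.
  weight 6: 1 codewords.
Minimum distance d = smallest w > 0 with A_w > 0 = 3.
Sanity: Σ A_w = 8 = 2^3 = 8 ✓.


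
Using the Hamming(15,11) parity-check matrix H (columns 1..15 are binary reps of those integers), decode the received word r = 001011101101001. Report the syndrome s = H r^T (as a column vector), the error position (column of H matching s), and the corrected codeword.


s = (0, 1, 1, 1)^T, error position = 7, corrected codeword c = 001011001101001

Compute s = H r^T mod 2 one row at a time:
  s_1 = 0 + 1 + 1 + 0 + 1 + 0 + 0 + 1 = 4 ≡ 0 (mod 2).
  s_2 = 0 + 1 + 1 + 1 + 1 + 0 + 0 + 1 = 5 ≡ 1 (mod 2).
  s_3 = 0 + 1 + 1 + 1 + 1 + 0 + 0 + 1 = 5 ≡ 1 (mod 2).
  s_4 = 0 + 1 + 1 + 1 + 1 + 0 + 0 + 1 = 5 ≡ 1 (mod 2).
s = (0, 1, 1, 1)^T — this equals column 7 of H (binary 0111), so error is at position 7.
Correct: flip bit 7 of r = 001011101101001 to get c = 001011001101001.
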